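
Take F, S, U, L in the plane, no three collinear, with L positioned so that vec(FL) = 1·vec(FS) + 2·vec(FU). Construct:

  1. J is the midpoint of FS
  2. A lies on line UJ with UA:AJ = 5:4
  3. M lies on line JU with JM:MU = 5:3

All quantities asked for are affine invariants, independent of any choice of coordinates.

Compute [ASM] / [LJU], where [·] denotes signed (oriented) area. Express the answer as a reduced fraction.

Set F = (0, 0), S = (1, 0), U = (0, 1), L = (1, 2); any affine frame gives the same invariant.
1. J is the midpoint of FS ⇒ J = (1/2, 0)
2. A lies on line UJ with UA:AJ = 5:4 ⇒ A = (5/18, 4/9)
3. M lies on line JU with JM:MU = 5:3 ⇒ M = (3/16, 5/8)
2·[ASM] = 13/144, 2·[LJU] = -3/2
[ASM]:[LJU] = 13/144:-3/2 = -13/216

[ASM]:[LJU] = -13/216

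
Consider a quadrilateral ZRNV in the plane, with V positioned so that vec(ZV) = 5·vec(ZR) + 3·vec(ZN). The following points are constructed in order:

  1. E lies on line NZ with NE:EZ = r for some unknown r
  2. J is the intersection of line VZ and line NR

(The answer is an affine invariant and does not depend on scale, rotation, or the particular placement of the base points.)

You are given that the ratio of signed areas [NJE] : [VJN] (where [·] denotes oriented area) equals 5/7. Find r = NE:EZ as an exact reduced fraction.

Set Z = (0, 0), R = (1, 0), N = (0, 1), V = (5, 3); any affine frame gives the same invariant.
1. With NE:EZ = r, write λ = r/(r+1) so E = N + λ·(Z−N); E is affine-linear in λ
2. J is the intersection of line VZ and line NR ⇒ J = (5/8, 3/8)
Every point depending on E is an affine combination of E and λ-independent points, so each such coordinate is linear in λ; the λ² term in each signed area is a multiple of (Z−N)×(Z−N) = 0, so 2·[NJE] and 2·[VJN] are each linear in λ. Evaluating at λ=0 and λ=1:
  2·[NJE] = -5/8·λ,   2·[VJN] = -35/8
So [NJE]:[VJN] = (-5/8·λ) / (-35/8). Setting this equal to 5/7:
  -5/8·λ = 5/7·(-35/8)  ⇒  λ = 5
Then r = λ/(1−λ) = (5)/(-4) = -5/4. Check: with r = -5/4, E = (0, -4) and [NJE]:[VJN] = 5/7 as required.

r = -5/4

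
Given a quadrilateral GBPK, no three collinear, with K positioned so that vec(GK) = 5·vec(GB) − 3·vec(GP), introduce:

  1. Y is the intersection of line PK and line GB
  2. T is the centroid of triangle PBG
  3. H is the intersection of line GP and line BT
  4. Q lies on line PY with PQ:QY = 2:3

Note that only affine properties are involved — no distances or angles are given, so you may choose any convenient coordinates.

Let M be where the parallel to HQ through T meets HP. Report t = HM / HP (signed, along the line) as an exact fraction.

Choose coordinates G = (0, 0), B = (1, 0), P = (0, 1), K = (5, -3).
1. Y is the intersection of line PK and line GB ⇒ Y = (5/4, 0)
2. T is the centroid of triangle PBG ⇒ T = (1/3, 1/3)
3. H is the intersection of line GP and line BT ⇒ H = (0, 1/2)
4. Q lies on line PY with PQ:QY = 2:3 ⇒ Q = (1/2, 3/5)
through T parallel to HQ: direction (1/2, 1/10); meets HP at M = (0, 4/15)
M = H + t·(P−H) with t = -7/15

t = -7/15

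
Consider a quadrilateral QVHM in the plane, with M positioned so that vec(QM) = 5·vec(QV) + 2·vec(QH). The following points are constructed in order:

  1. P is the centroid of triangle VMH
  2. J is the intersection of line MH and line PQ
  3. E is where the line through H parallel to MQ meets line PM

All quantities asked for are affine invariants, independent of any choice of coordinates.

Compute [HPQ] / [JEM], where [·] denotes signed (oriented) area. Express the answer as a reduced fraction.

[HPQ]:[JEM] = -3/5

Choose coordinates Q = (0, 0), V = (1, 0), H = (0, 1), M = (5, 2).
1. P is the centroid of triangle VMH ⇒ P = (2, 1)
2. J is the intersection of line MH and line PQ ⇒ J = (10/3, 5/3)
3. E is where the line through H parallel to MQ meets line PM ⇒ E = (-10, -3)
2·[HPQ] = -2, 2·[JEM] = 10/3
[HPQ]:[JEM] = -2:10/3 = -3/5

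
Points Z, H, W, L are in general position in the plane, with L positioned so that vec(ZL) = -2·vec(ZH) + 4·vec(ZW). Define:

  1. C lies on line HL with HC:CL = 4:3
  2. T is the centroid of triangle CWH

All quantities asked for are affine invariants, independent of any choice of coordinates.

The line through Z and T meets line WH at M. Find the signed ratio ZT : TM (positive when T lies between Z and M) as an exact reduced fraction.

Work in coordinates with Z = (0, 0), H = (1, 0), W = (0, 1), L = (-2, 4).
1. C lies on line HL with HC:CL = 4:3 ⇒ C = (-5/7, 16/7)
2. T is the centroid of triangle CWH ⇒ T = (2/21, 23/21)
line ZT meets WH at M = (2/25, 23/25)
T = Z + t·(M−Z) with t = 25/21, so ZT:TM = 25/21:-4/21

ZT:TM = -25/4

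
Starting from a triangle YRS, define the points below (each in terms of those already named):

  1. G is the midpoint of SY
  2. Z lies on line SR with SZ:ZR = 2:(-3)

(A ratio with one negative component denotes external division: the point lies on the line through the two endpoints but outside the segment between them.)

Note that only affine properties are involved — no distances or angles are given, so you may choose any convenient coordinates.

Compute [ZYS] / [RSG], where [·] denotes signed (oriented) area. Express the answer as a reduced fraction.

[ZYS]:[RSG] = 4

Choose coordinates Y = (0, 0), R = (1, 0), S = (0, 1).
1. G is the midpoint of SY ⇒ G = (0, 1/2)
2. Z lies on line SR with SZ:ZR = 2:(-3) ⇒ Z = (-2, 3)
2·[ZYS] = 2, 2·[RSG] = 1/2
[ZYS]:[RSG] = 2:1/2 = 4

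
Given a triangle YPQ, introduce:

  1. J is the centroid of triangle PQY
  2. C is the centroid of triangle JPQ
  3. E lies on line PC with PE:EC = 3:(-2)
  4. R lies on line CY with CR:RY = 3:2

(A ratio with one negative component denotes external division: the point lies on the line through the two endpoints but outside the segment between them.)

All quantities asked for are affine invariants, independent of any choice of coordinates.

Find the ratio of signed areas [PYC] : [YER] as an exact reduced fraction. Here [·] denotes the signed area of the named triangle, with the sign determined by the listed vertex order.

Work in coordinates with Y = (0, 0), P = (1, 0), Q = (0, 1).
1. J is the centroid of triangle PQY ⇒ J = (1/3, 1/3)
2. C is the centroid of triangle JPQ ⇒ C = (4/9, 4/9)
3. E lies on line PC with PE:EC = 3:(-2) ⇒ E = (-2/3, 4/3)
4. R lies on line CY with CR:RY = 3:2 ⇒ R = (8/45, 8/45)
2·[PYC] = -4/9, 2·[YER] = -16/45
[PYC]:[YER] = -4/9:-16/45 = 5/4

[PYC]:[YER] = 5/4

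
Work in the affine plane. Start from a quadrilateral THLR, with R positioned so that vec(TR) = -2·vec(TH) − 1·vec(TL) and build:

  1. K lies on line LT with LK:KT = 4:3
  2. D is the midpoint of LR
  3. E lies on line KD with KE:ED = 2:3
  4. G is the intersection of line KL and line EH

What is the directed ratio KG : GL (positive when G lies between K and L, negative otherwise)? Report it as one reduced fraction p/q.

KG:GL = -3/10

Assign T = (0, 0), H = (1, 0), L = (0, 1), R = (-2, -1) — the answer is frame-independent, so this choice is without loss of generality.
1. K lies on line LT with LK:KT = 4:3 ⇒ K = (0, 3/7)
2. D is the midpoint of LR ⇒ D = (-1, 0)
3. E lies on line KD with KE:ED = 2:3 ⇒ E = (-2/5, 9/35)
4. G is the intersection of line KL and line EH ⇒ G = (0, 9/49)
G = K + t·(L−K) with t = -3/7, so KG:GL = t:(1−t) = -3/7:10/7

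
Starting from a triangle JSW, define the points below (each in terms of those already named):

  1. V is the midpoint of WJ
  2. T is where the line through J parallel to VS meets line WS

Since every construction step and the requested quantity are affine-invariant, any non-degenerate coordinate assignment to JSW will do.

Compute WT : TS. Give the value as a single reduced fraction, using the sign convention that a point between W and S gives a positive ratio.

Work in coordinates with J = (0, 0), S = (1, 0), W = (0, 1).
1. V is the midpoint of WJ ⇒ V = (0, 1/2)
2. T is where the line through J parallel to VS meets line WS ⇒ T = (2, -1)
T = W + t·(S−W) with t = 2, so WT:TS = t:(1−t) = 2:-1

WT:TS = -2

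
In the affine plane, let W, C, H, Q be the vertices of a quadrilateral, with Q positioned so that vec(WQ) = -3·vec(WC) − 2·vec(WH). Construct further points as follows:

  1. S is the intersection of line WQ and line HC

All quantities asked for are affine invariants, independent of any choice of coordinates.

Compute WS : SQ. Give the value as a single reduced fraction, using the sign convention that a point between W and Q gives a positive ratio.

WS:SQ = -1/6

Assign W = (0, 0), C = (1, 0), H = (0, 1), Q = (-3, -2) — the answer is frame-independent, so this choice is without loss of generality.
1. S is the intersection of line WQ and line HC ⇒ S = (3/5, 2/5)
S = W + t·(Q−W) with t = -1/5, so WS:SQ = t:(1−t) = -1/5:6/5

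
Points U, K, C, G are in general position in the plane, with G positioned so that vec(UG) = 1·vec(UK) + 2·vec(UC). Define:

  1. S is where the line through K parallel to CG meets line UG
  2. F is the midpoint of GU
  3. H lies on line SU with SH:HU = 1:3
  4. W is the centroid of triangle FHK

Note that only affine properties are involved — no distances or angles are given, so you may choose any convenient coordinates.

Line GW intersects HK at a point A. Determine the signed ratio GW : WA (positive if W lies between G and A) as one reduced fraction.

GW:WA = 16/5

Choose coordinates U = (0, 0), K = (1, 0), C = (0, 1), G = (1, 2).
1. S is where the line through K parallel to CG meets line UG ⇒ S = (-1, -2)
2. F is the midpoint of GU ⇒ F = (1/2, 1)
3. H lies on line SU with SH:HU = 1:3 ⇒ H = (-3/4, -3/2)
4. W is the centroid of triangle FHK ⇒ W = (1/4, -1/6)
line GW meets HK at A = (1/64, -27/32)
W = G + t·(A−G) with t = 16/21, so GW:WA = 16/21:5/21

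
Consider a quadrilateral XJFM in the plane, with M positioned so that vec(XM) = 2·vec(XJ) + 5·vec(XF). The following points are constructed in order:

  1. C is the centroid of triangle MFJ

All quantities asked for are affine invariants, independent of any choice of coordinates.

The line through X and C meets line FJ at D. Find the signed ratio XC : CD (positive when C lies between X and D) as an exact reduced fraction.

XC:CD = -3/2

Work in coordinates with X = (0, 0), J = (1, 0), F = (0, 1), M = (2, 5).
1. C is the centroid of triangle MFJ ⇒ C = (1, 2)
line XC meets FJ at D = (1/3, 2/3)
C = X + t·(D−X) with t = 3, so XC:CD = 3:-2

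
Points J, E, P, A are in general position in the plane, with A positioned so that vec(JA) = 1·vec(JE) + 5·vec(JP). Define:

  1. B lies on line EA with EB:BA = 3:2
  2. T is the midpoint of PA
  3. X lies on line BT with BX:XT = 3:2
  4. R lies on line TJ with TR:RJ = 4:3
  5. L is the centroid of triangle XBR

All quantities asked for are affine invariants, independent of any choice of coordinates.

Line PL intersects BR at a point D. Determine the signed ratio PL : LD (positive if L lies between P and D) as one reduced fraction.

Choose coordinates J = (0, 0), E = (1, 0), P = (0, 1), A = (1, 5).
1. B lies on line EA with EB:BA = 3:2 ⇒ B = (1, 3)
2. T is the midpoint of PA ⇒ T = (1/2, 3)
3. X lies on line BT with BX:XT = 3:2 ⇒ X = (7/10, 3)
4. R lies on line TJ with TR:RJ = 4:3 ⇒ R = (3/14, 9/7)
5. L is the centroid of triangle XBR ⇒ L = (67/105, 17/7)
line PL meets BR at D = (-67/21, -43/7)
L = P + t·(D−P) with t = -1/5, so PL:LD = -1/5:6/5

PL:LD = -1/6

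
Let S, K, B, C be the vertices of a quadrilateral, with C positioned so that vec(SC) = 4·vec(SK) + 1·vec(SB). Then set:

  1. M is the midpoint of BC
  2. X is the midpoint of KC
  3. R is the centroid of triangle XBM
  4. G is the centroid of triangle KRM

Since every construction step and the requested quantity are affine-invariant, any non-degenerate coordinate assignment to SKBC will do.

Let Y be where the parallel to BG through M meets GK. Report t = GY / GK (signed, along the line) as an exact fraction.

Work in coordinates with S = (0, 0), K = (1, 0), B = (0, 1), C = (4, 1).
1. M is the midpoint of BC ⇒ M = (2, 1)
2. X is the midpoint of KC ⇒ X = (5/2, 1/2)
3. R is the centroid of triangle XBM ⇒ R = (3/2, 5/6)
4. G is the centroid of triangle KRM ⇒ G = (3/2, 11/18)
through M parallel to BG: direction (3/2, -7/18); meets GK at Y = (37/20, 187/180)
Y = G + t·(K−G) with t = -7/10

t = -7/10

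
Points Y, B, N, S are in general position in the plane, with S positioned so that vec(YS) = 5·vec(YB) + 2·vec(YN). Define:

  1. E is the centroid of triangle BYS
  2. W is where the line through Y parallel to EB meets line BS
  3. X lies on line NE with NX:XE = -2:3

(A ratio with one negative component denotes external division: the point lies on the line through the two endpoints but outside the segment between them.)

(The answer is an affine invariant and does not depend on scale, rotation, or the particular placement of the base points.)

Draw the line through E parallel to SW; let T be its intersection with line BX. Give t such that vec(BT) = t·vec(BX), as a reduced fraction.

Choose coordinates Y = (0, 0), B = (1, 0), N = (0, 1), S = (5, 2).
1. E is the centroid of triangle BYS ⇒ E = (2, 2/3)
2. W is where the line through Y parallel to EB meets line BS ⇒ W = (-3, -2)
3. X lies on line NE with NX:XE = -2:3 ⇒ X = (-4, 5/3)
through E parallel to SW: direction (-8, -4); meets BX at T = (4/5, 1/15)
T = B + t·(X−B) with t = 1/25

t = 1/25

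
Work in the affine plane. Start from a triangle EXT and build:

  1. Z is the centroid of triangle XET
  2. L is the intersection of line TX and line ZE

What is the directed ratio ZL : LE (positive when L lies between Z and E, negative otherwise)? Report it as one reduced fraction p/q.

ZL:LE = -1/3

Assign E = (0, 0), X = (1, 0), T = (0, 1) — the answer is frame-independent, so this choice is without loss of generality.
1. Z is the centroid of triangle XET ⇒ Z = (1/3, 1/3)
2. L is the intersection of line TX and line ZE ⇒ L = (1/2, 1/2)
L = Z + t·(E−Z) with t = -1/2, so ZL:LE = t:(1−t) = -1/2:3/2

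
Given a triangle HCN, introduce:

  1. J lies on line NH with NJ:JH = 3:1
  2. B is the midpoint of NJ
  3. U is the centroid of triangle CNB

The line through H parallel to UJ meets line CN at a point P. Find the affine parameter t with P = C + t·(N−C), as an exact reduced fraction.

Set H = (0, 0), C = (1, 0), N = (0, 1); any affine frame gives the same invariant.
1. J lies on line NH with NJ:JH = 3:1 ⇒ J = (0, 1/4)
2. B is the midpoint of NJ ⇒ B = (0, 5/8)
3. U is the centroid of triangle CNB ⇒ U = (1/3, 13/24)
through H parallel to UJ: direction (-1/3, -7/24); meets CN at P = (8/15, 7/15)
P = C + t·(N−C) with t = 7/15

t = 7/15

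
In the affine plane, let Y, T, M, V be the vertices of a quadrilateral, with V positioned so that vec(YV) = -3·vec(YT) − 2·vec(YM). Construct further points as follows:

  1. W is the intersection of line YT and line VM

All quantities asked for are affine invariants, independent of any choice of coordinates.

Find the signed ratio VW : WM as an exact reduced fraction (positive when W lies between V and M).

VW:WM = 2

Set Y = (0, 0), T = (1, 0), M = (0, 1), V = (-3, -2); any affine frame gives the same invariant.
1. W is the intersection of line YT and line VM ⇒ W = (-1, 0)
W = V + t·(M−V) with t = 2/3, so VW:WM = t:(1−t) = 2/3:1/3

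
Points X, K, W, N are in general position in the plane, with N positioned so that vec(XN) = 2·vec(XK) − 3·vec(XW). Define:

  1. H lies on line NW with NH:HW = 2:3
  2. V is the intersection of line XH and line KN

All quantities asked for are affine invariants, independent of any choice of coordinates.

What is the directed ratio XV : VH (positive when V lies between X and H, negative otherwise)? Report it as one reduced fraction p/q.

XV:VH = -15/4

Work in coordinates with X = (0, 0), K = (1, 0), W = (0, 1), N = (2, -3).
1. H lies on line NW with NH:HW = 2:3 ⇒ H = (6/5, -7/5)
2. V is the intersection of line XH and line KN ⇒ V = (18/11, -21/11)
V = X + t·(H−X) with t = 15/11, so XV:VH = t:(1−t) = 15/11:-4/11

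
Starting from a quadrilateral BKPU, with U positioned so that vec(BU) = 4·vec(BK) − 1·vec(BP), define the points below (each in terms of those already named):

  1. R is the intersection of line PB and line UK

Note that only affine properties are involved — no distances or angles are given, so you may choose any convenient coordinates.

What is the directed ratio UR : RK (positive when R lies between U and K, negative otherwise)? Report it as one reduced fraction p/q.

Choose coordinates B = (0, 0), K = (1, 0), P = (0, 1), U = (4, -1).
1. R is the intersection of line PB and line UK ⇒ R = (0, 1/3)
R = U + t·(K−U) with t = 4/3, so UR:RK = t:(1−t) = 4/3:-1/3

UR:RK = -4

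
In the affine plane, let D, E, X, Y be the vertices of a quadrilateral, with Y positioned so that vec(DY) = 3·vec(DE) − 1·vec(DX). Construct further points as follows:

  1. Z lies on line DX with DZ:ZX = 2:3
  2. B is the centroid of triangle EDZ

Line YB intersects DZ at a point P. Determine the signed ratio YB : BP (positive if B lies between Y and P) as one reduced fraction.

Choose coordinates D = (0, 0), E = (1, 0), X = (0, 1), Y = (3, -1).
1. Z lies on line DX with DZ:ZX = 2:3 ⇒ Z = (0, 2/5)
2. B is the centroid of triangle EDZ ⇒ B = (1/3, 2/15)
line YB meets DZ at P = (0, 11/40)
B = Y + t·(P−Y) with t = 8/9, so YB:BP = 8/9:1/9

YB:BP = 8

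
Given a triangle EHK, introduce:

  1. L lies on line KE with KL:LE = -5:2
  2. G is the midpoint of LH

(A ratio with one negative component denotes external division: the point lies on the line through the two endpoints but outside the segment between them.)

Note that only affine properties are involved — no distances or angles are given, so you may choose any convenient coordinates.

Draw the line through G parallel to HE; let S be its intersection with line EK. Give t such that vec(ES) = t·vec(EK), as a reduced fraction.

Assign E = (0, 0), H = (1, 0), K = (0, 1) — the answer is frame-independent, so this choice is without loss of generality.
1. L lies on line KE with KL:LE = -5:2 ⇒ L = (0, -2/3)
2. G is the midpoint of LH ⇒ G = (1/2, -1/3)
through G parallel to HE: direction (-1, 0); meets EK at S = (0, -1/3)
S = E + t·(K−E) with t = -1/3

t = -1/3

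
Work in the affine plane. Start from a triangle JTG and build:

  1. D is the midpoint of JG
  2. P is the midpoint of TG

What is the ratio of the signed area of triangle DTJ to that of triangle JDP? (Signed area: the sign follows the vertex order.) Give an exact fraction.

Work in coordinates with J = (0, 0), T = (1, 0), G = (0, 1).
1. D is the midpoint of JG ⇒ D = (0, 1/2)
2. P is the midpoint of TG ⇒ P = (1/2, 1/2)
2·[DTJ] = -1/2, 2·[JDP] = -1/4
[DTJ]:[JDP] = -1/2:-1/4 = 2

[DTJ]:[JDP] = 2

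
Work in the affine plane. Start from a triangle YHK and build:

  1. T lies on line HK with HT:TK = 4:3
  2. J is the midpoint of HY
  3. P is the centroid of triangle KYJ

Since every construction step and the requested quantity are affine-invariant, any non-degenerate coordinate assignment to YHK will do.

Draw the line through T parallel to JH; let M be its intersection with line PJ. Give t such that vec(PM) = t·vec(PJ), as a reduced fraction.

t = -5/7

Choose coordinates Y = (0, 0), H = (1, 0), K = (0, 1).
1. T lies on line HK with HT:TK = 4:3 ⇒ T = (3/7, 4/7)
2. J is the midpoint of HY ⇒ J = (1/2, 0)
3. P is the centroid of triangle KYJ ⇒ P = (1/6, 1/3)
through T parallel to JH: direction (1/2, 0); meets PJ at M = (-1/14, 4/7)
M = P + t·(J−P) with t = -5/7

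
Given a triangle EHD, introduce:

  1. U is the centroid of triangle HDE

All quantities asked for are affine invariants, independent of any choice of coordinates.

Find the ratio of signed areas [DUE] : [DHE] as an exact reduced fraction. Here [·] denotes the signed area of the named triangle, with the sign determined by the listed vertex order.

Assign E = (0, 0), H = (1, 0), D = (0, 1) — the answer is frame-independent, so this choice is without loss of generality.
1. U is the centroid of triangle HDE ⇒ U = (1/3, 1/3)
2·[DUE] = -1/3, 2·[DHE] = -1
[DUE]:[DHE] = -1/3:-1 = 1/3

[DUE]:[DHE] = 1/3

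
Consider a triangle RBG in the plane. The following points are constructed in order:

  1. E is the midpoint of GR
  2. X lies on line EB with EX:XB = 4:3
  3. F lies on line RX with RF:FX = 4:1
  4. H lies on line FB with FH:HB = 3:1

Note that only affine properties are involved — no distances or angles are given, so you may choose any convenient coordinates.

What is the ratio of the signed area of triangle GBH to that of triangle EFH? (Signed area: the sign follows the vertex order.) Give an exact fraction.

[GBH]:[EFH] = -26/21

Assign R = (0, 0), B = (1, 0), G = (0, 1) — the answer is frame-independent, so this choice is without loss of generality.
1. E is the midpoint of GR ⇒ E = (0, 1/2)
2. X lies on line EB with EX:XB = 4:3 ⇒ X = (4/7, 3/14)
3. F lies on line RX with RF:FX = 4:1 ⇒ F = (16/35, 6/35)
4. H lies on line FB with FH:HB = 3:1 ⇒ H = (121/140, 3/70)
2·[GBH] = -13/140, 2·[EFH] = 3/40
[GBH]:[EFH] = -13/140:3/40 = -26/21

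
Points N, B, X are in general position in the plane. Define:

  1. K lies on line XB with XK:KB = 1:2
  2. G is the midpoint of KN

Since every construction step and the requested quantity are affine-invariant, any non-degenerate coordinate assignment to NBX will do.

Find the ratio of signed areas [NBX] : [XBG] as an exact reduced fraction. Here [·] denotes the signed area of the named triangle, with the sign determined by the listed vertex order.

[NBX]:[XBG] = -2

Assign N = (0, 0), B = (1, 0), X = (0, 1) — the answer is frame-independent, so this choice is without loss of generality.
1. K lies on line XB with XK:KB = 1:2 ⇒ K = (1/3, 2/3)
2. G is the midpoint of KN ⇒ G = (1/6, 1/3)
2·[NBX] = 1, 2·[XBG] = -1/2
[NBX]:[XBG] = 1:-1/2 = -2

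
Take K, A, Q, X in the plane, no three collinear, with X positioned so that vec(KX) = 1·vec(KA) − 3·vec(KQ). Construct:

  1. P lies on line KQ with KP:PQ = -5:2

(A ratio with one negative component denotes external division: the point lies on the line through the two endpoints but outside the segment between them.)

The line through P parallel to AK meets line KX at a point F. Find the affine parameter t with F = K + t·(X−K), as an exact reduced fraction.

Work in coordinates with K = (0, 0), A = (1, 0), Q = (0, 1), X = (1, -3).
1. P lies on line KQ with KP:PQ = -5:2 ⇒ P = (0, 5/3)
through P parallel to AK: direction (-1, 0); meets KX at F = (-5/9, 5/3)
F = K + t·(X−K) with t = -5/9

t = -5/9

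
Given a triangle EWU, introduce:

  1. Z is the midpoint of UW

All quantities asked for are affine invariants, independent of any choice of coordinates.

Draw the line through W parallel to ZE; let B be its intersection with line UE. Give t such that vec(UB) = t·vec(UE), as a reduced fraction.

Work in coordinates with E = (0, 0), W = (1, 0), U = (0, 1).
1. Z is the midpoint of UW ⇒ Z = (1/2, 1/2)
through W parallel to ZE: direction (-1/2, -1/2); meets UE at B = (0, -1)
B = U + t·(E−U) with t = 2

t = 2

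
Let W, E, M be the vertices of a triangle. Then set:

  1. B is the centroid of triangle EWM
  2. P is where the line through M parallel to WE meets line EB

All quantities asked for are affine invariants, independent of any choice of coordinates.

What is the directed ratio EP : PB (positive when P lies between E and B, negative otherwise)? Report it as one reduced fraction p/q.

Choose coordinates W = (0, 0), E = (1, 0), M = (0, 1).
1. B is the centroid of triangle EWM ⇒ B = (1/3, 1/3)
2. P is where the line through M parallel to WE meets line EB ⇒ P = (-1, 1)
P = E + t·(B−E) with t = 3, so EP:PB = t:(1−t) = 3:-2

EP:PB = -3/2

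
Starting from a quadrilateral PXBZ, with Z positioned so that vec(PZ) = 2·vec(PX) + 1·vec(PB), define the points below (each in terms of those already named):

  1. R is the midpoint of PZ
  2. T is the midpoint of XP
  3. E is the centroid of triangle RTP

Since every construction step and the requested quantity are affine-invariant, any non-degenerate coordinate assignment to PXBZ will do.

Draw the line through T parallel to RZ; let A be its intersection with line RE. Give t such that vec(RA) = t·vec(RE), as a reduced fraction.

Work in coordinates with P = (0, 0), X = (1, 0), B = (0, 1), Z = (2, 1).
1. R is the midpoint of PZ ⇒ R = (1, 1/2)
2. T is the midpoint of XP ⇒ T = (1/2, 0)
3. E is the centroid of triangle RTP ⇒ E = (1/2, 1/6)
through T parallel to RZ: direction (1, 1/2); meets RE at A = (-1/2, -1/2)
A = R + t·(E−R) with t = 3

t = 3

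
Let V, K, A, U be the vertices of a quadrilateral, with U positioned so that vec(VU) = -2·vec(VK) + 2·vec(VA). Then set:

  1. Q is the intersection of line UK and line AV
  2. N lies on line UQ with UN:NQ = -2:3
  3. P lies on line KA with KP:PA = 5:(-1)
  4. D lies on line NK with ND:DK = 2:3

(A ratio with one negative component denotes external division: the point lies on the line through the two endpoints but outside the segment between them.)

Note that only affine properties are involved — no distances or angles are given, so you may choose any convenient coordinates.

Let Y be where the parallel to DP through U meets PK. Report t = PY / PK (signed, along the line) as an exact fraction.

Set V = (0, 0), K = (1, 0), A = (0, 1), U = (-2, 2); any affine frame gives the same invariant.
1. Q is the intersection of line UK and line AV ⇒ Q = (0, 2/3)
2. N lies on line UQ with UN:NQ = -2:3 ⇒ N = (-6, 14/3)
3. P lies on line KA with KP:PA = 5:(-1) ⇒ P = (-1/4, 5/4)
4. D lies on line NK with ND:DK = 2:3 ⇒ D = (-16/5, 14/5)
through U parallel to DP: direction (59/20, -31/20); meets PK at Y = (3/28, 25/28)
Y = P + t·(K−P) with t = 2/7

t = 2/7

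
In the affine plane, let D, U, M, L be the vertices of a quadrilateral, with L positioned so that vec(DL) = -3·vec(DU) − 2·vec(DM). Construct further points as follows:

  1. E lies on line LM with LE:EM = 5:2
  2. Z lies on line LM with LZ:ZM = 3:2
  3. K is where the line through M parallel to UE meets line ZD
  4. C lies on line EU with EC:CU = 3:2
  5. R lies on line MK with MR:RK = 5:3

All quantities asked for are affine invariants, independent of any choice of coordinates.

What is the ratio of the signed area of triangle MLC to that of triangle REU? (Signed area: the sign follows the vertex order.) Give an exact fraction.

[MLC]:[REU] = 21/10

Set D = (0, 0), U = (1, 0), M = (0, 1), L = (-3, -2); any affine frame gives the same invariant.
1. E lies on line LM with LE:EM = 5:2 ⇒ E = (-6/7, 1/7)
2. Z lies on line LM with LZ:ZM = 3:2 ⇒ Z = (-6/5, -1/5)
3. K is where the line through M parallel to UE meets line ZD ⇒ K = (78/19, 13/19)
4. C lies on line EU with EC:CU = 3:2 ⇒ C = (9/35, 2/35)
5. R lies on line MK with MR:RK = 5:3 ⇒ R = (195/76, 61/76)
2·[MLC] = 18/5, 2·[REU] = 12/7
[MLC]:[REU] = 18/5:12/7 = 21/10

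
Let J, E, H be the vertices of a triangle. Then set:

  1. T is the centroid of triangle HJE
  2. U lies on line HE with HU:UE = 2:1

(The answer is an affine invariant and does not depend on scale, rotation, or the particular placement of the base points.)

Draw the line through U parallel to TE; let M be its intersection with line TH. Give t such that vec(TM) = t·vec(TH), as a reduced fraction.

Choose coordinates J = (0, 0), E = (1, 0), H = (0, 1).
1. T is the centroid of triangle HJE ⇒ T = (1/3, 1/3)
2. U lies on line HE with HU:UE = 2:1 ⇒ U = (2/3, 1/3)
through U parallel to TE: direction (2/3, -1/3); meets TH at M = (2/9, 5/9)
M = T + t·(H−T) with t = 1/3

t = 1/3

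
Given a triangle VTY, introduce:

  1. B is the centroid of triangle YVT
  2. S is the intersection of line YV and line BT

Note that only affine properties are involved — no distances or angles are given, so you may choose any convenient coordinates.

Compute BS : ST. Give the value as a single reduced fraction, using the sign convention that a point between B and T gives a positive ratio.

Work in coordinates with V = (0, 0), T = (1, 0), Y = (0, 1).
1. B is the centroid of triangle YVT ⇒ B = (1/3, 1/3)
2. S is the intersection of line YV and line BT ⇒ S = (0, 1/2)
S = B + t·(T−B) with t = -1/2, so BS:ST = t:(1−t) = -1/2:3/2

BS:ST = -1/3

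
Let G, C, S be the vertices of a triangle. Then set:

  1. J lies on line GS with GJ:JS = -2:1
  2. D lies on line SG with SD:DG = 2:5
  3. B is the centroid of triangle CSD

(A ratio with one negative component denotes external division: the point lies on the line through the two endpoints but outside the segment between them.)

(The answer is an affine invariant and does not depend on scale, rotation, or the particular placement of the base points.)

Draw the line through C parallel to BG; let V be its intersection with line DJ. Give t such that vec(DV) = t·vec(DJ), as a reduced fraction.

Assign G = (0, 0), C = (1, 0), S = (0, 1) — the answer is frame-independent, so this choice is without loss of generality.
1. J lies on line GS with GJ:JS = -2:1 ⇒ J = (0, 2)
2. D lies on line SG with SD:DG = 2:5 ⇒ D = (0, 5/7)
3. B is the centroid of triangle CSD ⇒ B = (1/3, 4/7)
through C parallel to BG: direction (-1/3, -4/7); meets DJ at V = (0, -12/7)
V = D + t·(J−D) with t = -17/9

t = -17/9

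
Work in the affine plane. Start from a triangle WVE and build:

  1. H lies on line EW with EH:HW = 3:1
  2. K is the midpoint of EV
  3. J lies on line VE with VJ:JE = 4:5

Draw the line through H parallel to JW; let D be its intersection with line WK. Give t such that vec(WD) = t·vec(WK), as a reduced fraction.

Set W = (0, 0), V = (1, 0), E = (0, 1); any affine frame gives the same invariant.
1. H lies on line EW with EH:HW = 3:1 ⇒ H = (0, 1/4)
2. K is the midpoint of EV ⇒ K = (1/2, 1/2)
3. J lies on line VE with VJ:JE = 4:5 ⇒ J = (5/9, 4/9)
through H parallel to JW: direction (-5/9, -4/9); meets WK at D = (5/4, 5/4)
D = W + t·(K−W) with t = 5/2

t = 5/2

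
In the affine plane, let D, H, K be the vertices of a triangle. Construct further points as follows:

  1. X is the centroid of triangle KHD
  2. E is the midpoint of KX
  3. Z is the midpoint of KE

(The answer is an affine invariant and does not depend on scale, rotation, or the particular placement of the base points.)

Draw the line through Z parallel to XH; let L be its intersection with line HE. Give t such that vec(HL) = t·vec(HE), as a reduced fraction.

t = 3/2

Set D = (0, 0), H = (1, 0), K = (0, 1); any affine frame gives the same invariant.
1. X is the centroid of triangle KHD ⇒ X = (1/3, 1/3)
2. E is the midpoint of KX ⇒ E = (1/6, 2/3)
3. Z is the midpoint of KE ⇒ Z = (1/12, 5/6)
through Z parallel to XH: direction (2/3, -1/3); meets HE at L = (-1/4, 1)
L = H + t·(E−H) with t = 3/2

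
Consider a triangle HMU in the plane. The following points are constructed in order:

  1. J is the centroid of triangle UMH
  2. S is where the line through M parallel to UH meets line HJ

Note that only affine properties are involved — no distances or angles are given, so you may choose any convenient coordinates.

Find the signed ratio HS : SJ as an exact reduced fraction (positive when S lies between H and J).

Set H = (0, 0), M = (1, 0), U = (0, 1); any affine frame gives the same invariant.
1. J is the centroid of triangle UMH ⇒ J = (1/3, 1/3)
2. S is where the line through M parallel to UH meets line HJ ⇒ S = (1, 1)
S = H + t·(J−H) with t = 3, so HS:SJ = t:(1−t) = 3:-2

HS:SJ = -3/2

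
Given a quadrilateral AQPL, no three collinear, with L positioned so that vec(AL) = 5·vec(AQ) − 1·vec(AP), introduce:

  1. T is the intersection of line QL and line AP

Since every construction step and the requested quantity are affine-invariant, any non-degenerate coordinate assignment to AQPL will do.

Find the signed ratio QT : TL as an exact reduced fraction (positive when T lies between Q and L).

QT:TL = -1/5

Work in coordinates with A = (0, 0), Q = (1, 0), P = (0, 1), L = (5, -1).
1. T is the intersection of line QL and line AP ⇒ T = (0, 1/4)
T = Q + t·(L−Q) with t = -1/4, so QT:TL = t:(1−t) = -1/4:5/4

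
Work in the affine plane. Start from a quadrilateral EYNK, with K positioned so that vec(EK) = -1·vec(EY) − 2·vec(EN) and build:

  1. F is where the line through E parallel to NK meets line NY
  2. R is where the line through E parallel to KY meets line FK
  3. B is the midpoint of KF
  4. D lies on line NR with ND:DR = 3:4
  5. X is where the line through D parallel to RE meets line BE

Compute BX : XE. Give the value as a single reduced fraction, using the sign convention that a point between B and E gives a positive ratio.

Assign E = (0, 0), Y = (1, 0), N = (0, 1), K = (-1, -2) — the answer is frame-independent, so this choice is without loss of generality.
1. F is where the line through E parallel to NK meets line NY ⇒ F = (1/4, 3/4)
2. R is where the line through E parallel to KY meets line FK ⇒ R = (-1/6, -1/6)
3. B is the midpoint of KF ⇒ B = (-3/8, -5/8)
4. D lies on line NR with ND:DR = 3:4 ⇒ D = (-1/14, 1/2)
5. X is where the line through D parallel to RE meets line BE ⇒ X = (6/7, 10/7)
X = B + t·(E−B) with t = 23/7, so BX:XE = t:(1−t) = 23/7:-16/7

BX:XE = -23/16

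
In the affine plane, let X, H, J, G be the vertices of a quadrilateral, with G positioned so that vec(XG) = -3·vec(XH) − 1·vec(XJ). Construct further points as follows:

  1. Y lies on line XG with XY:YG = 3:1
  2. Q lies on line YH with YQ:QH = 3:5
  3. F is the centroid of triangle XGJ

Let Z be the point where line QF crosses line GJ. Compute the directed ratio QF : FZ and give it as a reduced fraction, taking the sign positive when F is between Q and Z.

Assign X = (0, 0), H = (1, 0), J = (0, 1), G = (-3, -1) — the answer is frame-independent, so this choice is without loss of generality.
1. Y lies on line XG with XY:YG = 3:1 ⇒ Y = (-9/4, -3/4)
2. Q lies on line YH with YQ:QH = 3:5 ⇒ Q = (-33/32, -15/32)
3. F is the centroid of triangle XGJ ⇒ F = (-1, 0)
line QF meets GJ at Z = (-42/43, 15/43)
F = Q + t·(Z−Q) with t = 43/75, so QF:FZ = 43/75:32/75

QF:FZ = 43/32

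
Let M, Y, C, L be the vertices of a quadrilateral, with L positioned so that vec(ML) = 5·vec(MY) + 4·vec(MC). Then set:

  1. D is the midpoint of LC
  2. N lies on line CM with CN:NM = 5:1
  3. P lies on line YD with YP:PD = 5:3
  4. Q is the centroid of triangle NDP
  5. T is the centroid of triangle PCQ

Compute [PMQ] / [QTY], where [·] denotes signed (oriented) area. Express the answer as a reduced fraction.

[PMQ]:[QTY] = -363/379

Set M = (0, 0), Y = (1, 0), C = (0, 1), L = (5, 4); any affine frame gives the same invariant.
1. D is the midpoint of LC ⇒ D = (5/2, 5/2)
2. N lies on line CM with CN:NM = 5:1 ⇒ N = (0, 1/6)
3. P lies on line YD with YP:PD = 5:3 ⇒ P = (31/16, 25/16)
4. Q is the centroid of triangle NDP ⇒ Q = (71/48, 203/144)
5. T is the centroid of triangle PCQ ⇒ T = (41/36, 143/108)
2·[PMQ] = -121/288, 2·[QTY] = 379/864
[PMQ]:[QTY] = -121/288:379/864 = -363/379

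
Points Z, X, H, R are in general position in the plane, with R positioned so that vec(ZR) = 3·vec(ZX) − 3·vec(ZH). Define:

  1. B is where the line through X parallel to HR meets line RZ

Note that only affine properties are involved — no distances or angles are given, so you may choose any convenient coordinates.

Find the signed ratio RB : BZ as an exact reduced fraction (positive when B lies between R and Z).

RB:BZ = -1/4

Set Z = (0, 0), X = (1, 0), H = (0, 1), R = (3, -3); any affine frame gives the same invariant.
1. B is where the line through X parallel to HR meets line RZ ⇒ B = (4, -4)
B = R + t·(Z−R) with t = -1/3, so RB:BZ = t:(1−t) = -1/3:4/3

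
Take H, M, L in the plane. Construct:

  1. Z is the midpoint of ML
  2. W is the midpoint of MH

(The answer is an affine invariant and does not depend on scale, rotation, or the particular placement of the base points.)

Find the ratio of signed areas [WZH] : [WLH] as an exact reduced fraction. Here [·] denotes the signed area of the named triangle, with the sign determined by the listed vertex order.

[WZH]:[WLH] = 1/2

Work in coordinates with H = (0, 0), M = (1, 0), L = (0, 1).
1. Z is the midpoint of ML ⇒ Z = (1/2, 1/2)
2. W is the midpoint of MH ⇒ W = (1/2, 0)
2·[WZH] = 1/4, 2·[WLH] = 1/2
[WZH]:[WLH] = 1/4:1/2 = 1/2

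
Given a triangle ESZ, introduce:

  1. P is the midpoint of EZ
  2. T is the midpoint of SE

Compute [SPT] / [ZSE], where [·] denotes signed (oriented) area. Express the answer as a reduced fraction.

[SPT]:[ZSE] = -1/4

Assign E = (0, 0), S = (1, 0), Z = (0, 1) — the answer is frame-independent, so this choice is without loss of generality.
1. P is the midpoint of EZ ⇒ P = (0, 1/2)
2. T is the midpoint of SE ⇒ T = (1/2, 0)
2·[SPT] = 1/4, 2·[ZSE] = -1
[SPT]:[ZSE] = 1/4:-1 = -1/4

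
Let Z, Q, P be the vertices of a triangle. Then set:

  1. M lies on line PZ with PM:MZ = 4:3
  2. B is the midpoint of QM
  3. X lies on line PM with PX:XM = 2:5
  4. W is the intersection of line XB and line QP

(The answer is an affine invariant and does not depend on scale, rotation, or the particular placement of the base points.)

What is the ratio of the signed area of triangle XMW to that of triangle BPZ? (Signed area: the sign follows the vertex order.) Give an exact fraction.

Work in coordinates with Z = (0, 0), Q = (1, 0), P = (0, 1).
1. M lies on line PZ with PM:MZ = 4:3 ⇒ M = (0, 3/7)
2. B is the midpoint of QM ⇒ B = (1/2, 3/14)
3. X lies on line PM with PX:XM = 2:5 ⇒ X = (0, 41/49)
4. W is the intersection of line XB and line QP ⇒ W = (-2/3, 5/3)
2·[XMW] = -40/147, 2·[BPZ] = 1/2
[XMW]:[BPZ] = -40/147:1/2 = -80/147

[XMW]:[BPZ] = -80/147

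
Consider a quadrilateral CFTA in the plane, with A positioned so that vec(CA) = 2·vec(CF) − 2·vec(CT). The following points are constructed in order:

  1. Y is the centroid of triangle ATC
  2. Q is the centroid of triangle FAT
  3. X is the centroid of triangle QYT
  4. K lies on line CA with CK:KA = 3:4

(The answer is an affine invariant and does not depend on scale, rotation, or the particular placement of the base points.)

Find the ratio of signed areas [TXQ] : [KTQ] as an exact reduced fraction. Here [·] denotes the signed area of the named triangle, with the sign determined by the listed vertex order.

Choose coordinates C = (0, 0), F = (1, 0), T = (0, 1), A = (2, -2).
1. Y is the centroid of triangle ATC ⇒ Y = (2/3, -1/3)
2. Q is the centroid of triangle FAT ⇒ Q = (1, -1/3)
3. X is the centroid of triangle QYT ⇒ X = (5/9, 1/9)
4. K lies on line CA with CK:KA = 3:4 ⇒ K = (6/7, -6/7)
2·[TXQ] = 4/27, 2·[KTQ] = -5/7
[TXQ]:[KTQ] = 4/27:-5/7 = -28/135

[TXQ]:[KTQ] = -28/135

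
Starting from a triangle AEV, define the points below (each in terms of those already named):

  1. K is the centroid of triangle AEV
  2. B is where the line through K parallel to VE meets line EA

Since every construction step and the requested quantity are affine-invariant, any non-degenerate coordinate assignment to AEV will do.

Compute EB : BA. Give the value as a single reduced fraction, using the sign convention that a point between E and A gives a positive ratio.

Assign A = (0, 0), E = (1, 0), V = (0, 1) — the answer is frame-independent, so this choice is without loss of generality.
1. K is the centroid of triangle AEV ⇒ K = (1/3, 1/3)
2. B is where the line through K parallel to VE meets line EA ⇒ B = (2/3, 0)
B = E + t·(A−E) with t = 1/3, so EB:BA = t:(1−t) = 1/3:2/3

EB:BA = 1/2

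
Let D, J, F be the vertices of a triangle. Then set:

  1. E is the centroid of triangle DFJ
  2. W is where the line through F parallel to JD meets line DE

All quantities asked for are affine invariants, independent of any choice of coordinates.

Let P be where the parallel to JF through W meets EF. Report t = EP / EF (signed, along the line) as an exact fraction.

t = 4

Work in coordinates with D = (0, 0), J = (1, 0), F = (0, 1).
1. E is the centroid of triangle DFJ ⇒ E = (1/3, 1/3)
2. W is where the line through F parallel to JD meets line DE ⇒ W = (1, 1)
through W parallel to JF: direction (-1, 1); meets EF at P = (-1, 3)
P = E + t·(F−E) with t = 4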